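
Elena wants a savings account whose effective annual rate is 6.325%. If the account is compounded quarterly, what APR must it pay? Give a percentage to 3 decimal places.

(1 + r/4)^4 − 1 = 0.06325, so 1 + r/4 = 1.06325^(1/4).
r/4 = 0.015451, so r = 0.061803 = 6.180%.

6.180%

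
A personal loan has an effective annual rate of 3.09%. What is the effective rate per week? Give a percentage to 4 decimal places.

The per-week rate i satisfies (1 + i)^52 = 1 + 0.0309.
i = 1.0309^(1/52) − 1 = 0.0005854 = 0.0585%.

0.0585%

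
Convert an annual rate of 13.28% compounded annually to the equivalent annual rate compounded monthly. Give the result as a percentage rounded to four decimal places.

12.5343%

Compounded annually, EAR = nominal = 0.132800.
Solve (1 + r/12)^12 = 1.132800: r/12 = 1.132800^(1/12) − 1 = 0.010445, so r = 0.125343 = 12.5343%.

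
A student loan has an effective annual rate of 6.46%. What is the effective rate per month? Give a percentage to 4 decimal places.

The per-month rate i satisfies (1 + i)^12 = 1 + 0.0646.
i = 1.0646^(1/12) − 1 = 0.0052302 = 0.5230%.

0.5230%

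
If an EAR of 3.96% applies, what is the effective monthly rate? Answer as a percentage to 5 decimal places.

0.32416%

The per-month rate i satisfies (1 + i)^12 = 1 + 0.0396.
i = 1.0396^(1/12) − 1 = 0.0032416 = 0.32416%.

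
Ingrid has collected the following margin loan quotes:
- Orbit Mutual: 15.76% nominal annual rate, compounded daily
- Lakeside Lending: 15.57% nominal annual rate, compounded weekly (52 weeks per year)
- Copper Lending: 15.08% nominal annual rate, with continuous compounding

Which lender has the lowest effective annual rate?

Orbit Mutual: (1 + 0.1576/365)^365 − 1 = 17.066%
Lakeside Lending: (1 + 0.1557/52)^52 − 1 = 16.820%
Copper Lending: e^0.1508 − 1 = 16.276%
The lowest effective annual rate is Copper Lending at 16.276%.

Copper Lending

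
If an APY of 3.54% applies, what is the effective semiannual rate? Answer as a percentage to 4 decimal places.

1.7546%

The per-half-year rate i satisfies (1 + i)^2 = 1 + 0.0354.
i = 1.0354^(1/2) − 1 = 0.0175461 = 1.7546%.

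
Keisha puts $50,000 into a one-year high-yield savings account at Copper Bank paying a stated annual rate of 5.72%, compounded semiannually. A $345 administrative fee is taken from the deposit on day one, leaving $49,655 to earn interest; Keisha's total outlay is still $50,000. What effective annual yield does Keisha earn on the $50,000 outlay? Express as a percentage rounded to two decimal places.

Value after one year: 49,655 × (1 + 0.0572/2)^2 = 49,655 × 1.058018 = $52,535.88.
Effective yield on the $50,000 outlay: 52,535.88 / 50,000 − 1 = 0.050718 = 5.07%.

5.07%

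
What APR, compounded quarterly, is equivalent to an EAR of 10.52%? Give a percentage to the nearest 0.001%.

(1 + r/4)^4 − 1 = 0.1052, so 1 + r/4 = 1.1052^(1/4).
r/4 = 0.025322, so r = 0.101287 = 10.129%.

10.129%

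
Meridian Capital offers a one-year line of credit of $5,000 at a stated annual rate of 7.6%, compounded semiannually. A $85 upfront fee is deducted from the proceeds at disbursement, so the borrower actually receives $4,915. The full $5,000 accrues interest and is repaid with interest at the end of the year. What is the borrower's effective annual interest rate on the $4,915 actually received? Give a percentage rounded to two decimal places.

Amount owed after one year: 5,000 × (1 + 0.076/2)^2 = 5,000 × 1.077444 = $5,387.22.
Effective rate on net proceeds: 5,387.22 / 4,915 − 1 = 0.096077 = 9.61%.

9.61%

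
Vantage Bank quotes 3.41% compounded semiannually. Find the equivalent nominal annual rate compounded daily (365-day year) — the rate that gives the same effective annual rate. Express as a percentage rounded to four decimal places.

EAR = (1 + 0.0341/2)^2 − 1 = 0.034391.
Solve (1 + r/365)^365 = 1.034391: r/365 = 1.034391^(1/365) − 1 = 0.000093, so r = 0.033814 = 3.3814%.

3.3814%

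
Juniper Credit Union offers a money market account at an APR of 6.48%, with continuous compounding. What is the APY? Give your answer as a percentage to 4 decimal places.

6.6946%

With continuous compounding, EAR = e^0.0648 − 1.
e^0.0648 = 1.066946, so EAR = 0.066946 = 6.6946%.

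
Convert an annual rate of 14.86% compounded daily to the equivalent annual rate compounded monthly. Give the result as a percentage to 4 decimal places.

EAR = (1 + 0.1486/365)^365 − 1 = 0.160174.
Solve (1 + r/12)^12 = 1.160174: r/12 = 1.160174^(1/12) − 1 = 0.012458, so r = 0.149493 = 14.9493%.

14.9493%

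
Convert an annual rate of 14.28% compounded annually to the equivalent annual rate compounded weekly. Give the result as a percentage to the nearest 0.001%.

Compounded annually, EAR = nominal = 0.142800.
Solve (1 + r/52)^52 = 1.142800: r/52 = 1.142800^(1/52) − 1 = 0.002570, so r = 0.133653 = 13.365%.

13.365%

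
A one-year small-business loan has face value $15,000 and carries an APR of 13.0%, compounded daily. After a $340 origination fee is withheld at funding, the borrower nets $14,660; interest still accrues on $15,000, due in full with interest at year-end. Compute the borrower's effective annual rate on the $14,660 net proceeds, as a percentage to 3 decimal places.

Amount owed after one year: 15,000 × (1 + 0.130/365)^365 = 15,000 × 1.138802 = $17,082.03.
Effective rate on net proceeds: 17,082.03 / 14,660 − 1 = 0.165214 = 16.521%.

16.521%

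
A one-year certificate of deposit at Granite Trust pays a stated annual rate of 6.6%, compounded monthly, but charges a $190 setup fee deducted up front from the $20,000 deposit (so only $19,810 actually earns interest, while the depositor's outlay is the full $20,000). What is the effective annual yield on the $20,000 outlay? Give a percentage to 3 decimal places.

Value after one year: 19,810 × (1 + 0.066/12)^12 = 19,810 × 1.068034 = $21,157.74.
Effective yield on the $20,000 outlay: 21,157.74 / 20,000 − 1 = 0.057887 = 5.789%.

5.789%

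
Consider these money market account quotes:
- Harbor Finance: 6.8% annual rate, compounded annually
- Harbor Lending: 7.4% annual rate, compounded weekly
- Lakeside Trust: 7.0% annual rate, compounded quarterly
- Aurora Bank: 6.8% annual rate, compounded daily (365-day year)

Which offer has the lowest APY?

Harbor Finance: compounded annually, EAR = 6.800%
Harbor Lending: (1 + 0.074/52)^52 − 1 = 7.675%
Lakeside Trust: (1 + 0.070/4)^4 − 1 = 7.186%
Aurora Bank: (1 + 0.068/365)^365 − 1 = 7.036%
The lowest effective annual rate is Harbor Finance at 6.800%.

Harbor Finance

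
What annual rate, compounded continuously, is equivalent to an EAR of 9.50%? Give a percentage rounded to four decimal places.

Continuous: nominal r satisfies e^r − 1 = 0.0950.
r = ln(1 + 0.0950) = ln(1.0950) = 0.090754 = 9.0754%.

9.0754%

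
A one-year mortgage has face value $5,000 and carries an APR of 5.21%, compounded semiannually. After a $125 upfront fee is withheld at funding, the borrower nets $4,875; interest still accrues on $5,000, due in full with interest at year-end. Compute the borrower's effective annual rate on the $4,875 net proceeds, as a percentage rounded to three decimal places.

7.977%

Amount owed after one year: 5,000 × (1 + 0.0521/2)^2 = 5,000 × 1.052779 = $5,263.89.
Effective rate on net proceeds: 5,263.89 / 4,875 − 1 = 0.079773 = 7.977%.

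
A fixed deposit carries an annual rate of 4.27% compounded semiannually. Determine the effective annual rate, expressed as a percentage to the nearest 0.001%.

EAR = (1 + 0.0427/2)^2 − 1.
= (1 + 0.021350)^2 − 1 = 1.043156 − 1 = 4.316%.

4.316%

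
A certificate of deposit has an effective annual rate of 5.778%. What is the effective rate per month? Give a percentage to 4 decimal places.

The per-month rate i satisfies (1 + i)^12 = 1 + 0.05778.
i = 1.05778^(1/12) − 1 = 0.0046920 = 0.4692%.

0.4692%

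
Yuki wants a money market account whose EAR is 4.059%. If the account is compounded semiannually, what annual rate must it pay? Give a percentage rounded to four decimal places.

(1 + r/2)^2 − 1 = 0.04059, so 1 + r/2 = 1.04059^(1/2).
r/2 = 0.020093, so r = 0.040186 = 4.0186%.

4.0186%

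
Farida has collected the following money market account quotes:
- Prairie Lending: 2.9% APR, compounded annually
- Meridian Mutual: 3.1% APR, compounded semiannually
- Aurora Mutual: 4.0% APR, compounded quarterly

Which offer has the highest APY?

Aurora Mutual

Prairie Lending: compounded annually, EAR = 2.900%
Meridian Mutual: (1 + 0.031/2)^2 − 1 = 3.124%
Aurora Mutual: (1 + 0.040/4)^4 − 1 = 4.060%
The highest effective annual rate is Aurora Mutual at 4.060%.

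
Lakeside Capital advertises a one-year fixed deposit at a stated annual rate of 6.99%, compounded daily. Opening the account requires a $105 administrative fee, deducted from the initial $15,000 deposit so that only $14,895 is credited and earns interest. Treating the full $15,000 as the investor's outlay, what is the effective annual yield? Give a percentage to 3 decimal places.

Value after one year: 14,895 × (1 + 0.0699/365)^365 = 14,895 × 1.072394 = $15,973.31.
Effective yield on the $15,000 outlay: 15,973.31 / 15,000 − 1 = 0.064887 = 6.489%.

6.489%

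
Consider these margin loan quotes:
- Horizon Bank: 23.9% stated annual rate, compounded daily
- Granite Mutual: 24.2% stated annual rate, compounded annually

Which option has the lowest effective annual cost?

Granite Mutual

Horizon Bank: (1 + 0.239/365)^365 − 1 = 26.988%
Granite Mutual: compounded annually, EAR = 24.200%
The lowest effective annual rate is Granite Mutual at 24.200%.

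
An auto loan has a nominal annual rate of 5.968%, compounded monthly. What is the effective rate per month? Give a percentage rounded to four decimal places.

0.4973%

With a nominal annual rate compounded monthly, the periodic rate is the nominal rate divided by 12.
i = 0.05968 / 12 = 0.0049733 = 0.4973%.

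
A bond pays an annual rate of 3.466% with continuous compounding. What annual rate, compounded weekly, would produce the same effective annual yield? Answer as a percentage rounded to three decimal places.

EAR under continuous compounding: e^0.03466 − 1 = 0.035268.
Solve (1 + r/52)^52 = 1.035268: r/52 = 1.035268^(1/52) − 1 = 0.000667, so r = 0.034672 = 3.467%.

3.467%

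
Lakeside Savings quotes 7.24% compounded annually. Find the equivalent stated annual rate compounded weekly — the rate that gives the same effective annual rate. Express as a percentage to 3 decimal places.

Compounded annually, EAR = nominal = 0.072400.
Solve (1 + r/52)^52 = 1.072400: r/52 = 1.072400^(1/52) − 1 = 0.001345, so r = 0.069946 = 6.995%.

6.995%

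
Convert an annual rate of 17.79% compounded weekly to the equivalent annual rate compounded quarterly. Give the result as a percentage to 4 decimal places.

18.1598%

EAR = (1 + 0.1779/52)^52 − 1 = 0.194343.
Solve (1 + r/4)^4 = 1.194343: r/4 = 1.194343^(1/4) − 1 = 0.045399, so r = 0.181598 = 18.1598%.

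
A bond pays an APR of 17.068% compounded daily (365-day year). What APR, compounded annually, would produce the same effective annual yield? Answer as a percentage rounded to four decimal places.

EAR = (1 + 0.17068/365)^365 − 1 = 0.186064.
Compounded annually, the equivalent nominal rate is the EAR itself: 18.6064%.

18.6064%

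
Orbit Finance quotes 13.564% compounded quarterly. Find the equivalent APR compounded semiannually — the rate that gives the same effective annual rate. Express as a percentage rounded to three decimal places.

13.794%

EAR = (1 + 0.13564/4)^4 − 1 = 0.142697.
Solve (1 + r/2)^2 = 1.142697: r/2 = 1.142697^(1/2) − 1 = 0.068970, so r = 0.137940 = 13.794%.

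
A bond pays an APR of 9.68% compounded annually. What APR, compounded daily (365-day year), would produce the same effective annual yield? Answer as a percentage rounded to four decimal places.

9.2409%

Compounded annually, EAR = nominal = 0.096800.
Solve (1 + r/365)^365 = 1.096800: r/365 = 1.096800^(1/365) − 1 = 0.000253, so r = 0.092409 = 9.2409%.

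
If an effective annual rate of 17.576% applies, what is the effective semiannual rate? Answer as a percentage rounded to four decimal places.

The per-half-year rate i satisfies (1 + i)^2 = 1 + 0.17576.
i = 1.17576^(1/2) − 1 = 0.0843247 = 8.4325%.

8.4325%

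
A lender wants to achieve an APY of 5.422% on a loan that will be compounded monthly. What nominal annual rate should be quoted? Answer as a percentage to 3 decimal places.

(1 + r/12)^12 − 1 = 0.05422, so 1 + r/12 = 1.05422^(1/12).
r/12 = 0.004410, so r = 0.052917 = 5.292%.

5.292%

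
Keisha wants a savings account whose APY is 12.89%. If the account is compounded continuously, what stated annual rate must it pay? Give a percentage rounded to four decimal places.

Continuous: nominal r satisfies e^r − 1 = 0.1289.
r = ln(1 + 0.1289) = ln(1.1289) = 0.121244 = 12.1244%.

12.1244%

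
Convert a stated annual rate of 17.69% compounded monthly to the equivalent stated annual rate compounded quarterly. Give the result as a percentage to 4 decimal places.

17.9521%

EAR = (1 + 0.1769/12)^12 − 1 = 0.191972.
Solve (1 + r/4)^4 = 1.191972: r/4 = 1.191972^(1/4) − 1 = 0.044880, so r = 0.179521 = 17.9521%.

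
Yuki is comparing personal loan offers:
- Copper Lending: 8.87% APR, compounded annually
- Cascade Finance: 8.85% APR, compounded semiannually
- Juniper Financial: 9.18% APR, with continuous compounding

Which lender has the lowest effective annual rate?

Copper Lending: compounded annually, EAR = 8.870%
Cascade Finance: (1 + 0.0885/2)^2 − 1 = 9.046%
Juniper Financial: e^0.0918 − 1 = 9.615%
The lowest effective annual rate is Copper Lending at 8.870%.

Copper Lending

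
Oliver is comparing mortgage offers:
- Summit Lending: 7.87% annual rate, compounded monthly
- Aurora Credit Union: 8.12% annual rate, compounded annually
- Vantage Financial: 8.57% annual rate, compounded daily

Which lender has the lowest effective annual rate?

Summit Lending: (1 + 0.0787/12)^12 − 1 = 8.160%
Aurora Credit Union: compounded annually, EAR = 8.120%
Vantage Financial: (1 + 0.0857/365)^365 − 1 = 8.947%
The lowest effective annual rate is Aurora Credit Union at 8.120%.

Aurora Credit Union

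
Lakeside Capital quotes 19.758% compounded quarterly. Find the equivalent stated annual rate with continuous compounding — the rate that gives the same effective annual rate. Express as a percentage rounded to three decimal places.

EAR = (1 + 0.19758/4)^4 − 1 = 0.212707.
Equivalent continuous rate: r = ln(1 + 0.212707) = 0.192855 = 19.286%.

19.286%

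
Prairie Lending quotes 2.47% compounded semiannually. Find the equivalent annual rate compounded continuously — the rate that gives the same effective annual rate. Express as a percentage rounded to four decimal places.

EAR = (1 + 0.0247/2)^2 − 1 = 0.024853.
Equivalent continuous rate: r = ln(1 + 0.024853) = 0.024549 = 2.4549%.

2.4549%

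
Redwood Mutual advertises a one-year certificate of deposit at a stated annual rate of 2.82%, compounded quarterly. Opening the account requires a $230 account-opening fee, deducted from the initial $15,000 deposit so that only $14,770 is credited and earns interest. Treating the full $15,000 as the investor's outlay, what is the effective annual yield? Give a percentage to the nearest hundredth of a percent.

1.27%

Value after one year: 14,770 × (1 + 0.0282/4)^4 = 14,770 × 1.028500 = $15,190.94.
Effective yield on the $15,000 outlay: 15,190.94 / 15,000 − 1 = 0.012729 = 1.27%.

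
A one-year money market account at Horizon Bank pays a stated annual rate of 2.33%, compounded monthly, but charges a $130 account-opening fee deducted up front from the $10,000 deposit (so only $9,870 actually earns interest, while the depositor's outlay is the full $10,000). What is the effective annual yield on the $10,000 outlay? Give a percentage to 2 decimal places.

Value after one year: 9,870 × (1 + 0.0233/12)^12 = 9,870 × 1.023550 = $10,102.44.
Effective yield on the $10,000 outlay: 10,102.44 / 10,000 − 1 = 0.010244 = 1.02%.

1.02%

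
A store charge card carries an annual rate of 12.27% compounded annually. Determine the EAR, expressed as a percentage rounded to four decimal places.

Annual compounding means the effective rate equals the nominal rate: 12.2700%.

12.2700%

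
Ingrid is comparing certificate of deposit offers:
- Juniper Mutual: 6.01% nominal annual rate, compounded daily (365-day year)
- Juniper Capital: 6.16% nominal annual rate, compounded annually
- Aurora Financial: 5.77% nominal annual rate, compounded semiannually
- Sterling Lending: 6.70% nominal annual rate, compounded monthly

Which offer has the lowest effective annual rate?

Juniper Mutual: (1 + 0.0601/365)^365 − 1 = 6.194%
Juniper Capital: compounded annually, EAR = 6.160%
Aurora Financial: (1 + 0.0577/2)^2 − 1 = 5.853%
Sterling Lending: (1 + 0.0670/12)^12 − 1 = 6.910%
The lowest effective annual rate is Aurora Financial at 5.853%.

Aurora Financial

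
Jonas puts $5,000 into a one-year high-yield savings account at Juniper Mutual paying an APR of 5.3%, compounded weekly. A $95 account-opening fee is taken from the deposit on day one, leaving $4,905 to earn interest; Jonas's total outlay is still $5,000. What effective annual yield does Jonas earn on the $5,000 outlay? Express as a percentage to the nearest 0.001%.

3.437%

Value after one year: 4,905 × (1 + 0.053/52)^52 = 4,905 × 1.054401 = $5,171.84.
Effective yield on the $5,000 outlay: 5,171.84 / 5,000 − 1 = 0.034368 = 3.437%.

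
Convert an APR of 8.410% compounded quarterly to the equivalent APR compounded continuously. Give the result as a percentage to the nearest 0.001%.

8.323%

EAR = (1 + 0.08410/4)^4 − 1 = 0.086790.
Equivalent continuous rate: r = ln(1 + 0.086790) = 0.083228 = 8.323%.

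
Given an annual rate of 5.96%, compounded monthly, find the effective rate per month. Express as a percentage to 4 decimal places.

With a nominal annual rate compounded monthly, the periodic rate is the nominal rate divided by 12.
i = 0.0596 / 12 = 0.0049667 = 0.4967%.

0.4967%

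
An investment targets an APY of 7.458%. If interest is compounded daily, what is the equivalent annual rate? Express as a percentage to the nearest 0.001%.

(1 + r/365)^365 − 1 = 0.07458, so 1 + r/365 = 1.07458^(1/365).
r/365 = 0.000197, so r = 0.071937 = 7.194%.

7.194%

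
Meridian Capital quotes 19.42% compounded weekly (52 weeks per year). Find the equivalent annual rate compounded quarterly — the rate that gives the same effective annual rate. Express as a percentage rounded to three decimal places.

EAR = (1 + 0.1942/52)^52 − 1 = 0.213900.
Solve (1 + r/4)^4 = 1.213900: r/4 = 1.213900^(1/4) − 1 = 0.049653, so r = 0.198612 = 19.861%.

19.861%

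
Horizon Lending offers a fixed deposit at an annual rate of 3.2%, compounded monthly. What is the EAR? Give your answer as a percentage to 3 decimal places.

EAR = (1 + 0.032/12)^12 − 1.
= 1.032474 − 1 = 3.247%.

3.247%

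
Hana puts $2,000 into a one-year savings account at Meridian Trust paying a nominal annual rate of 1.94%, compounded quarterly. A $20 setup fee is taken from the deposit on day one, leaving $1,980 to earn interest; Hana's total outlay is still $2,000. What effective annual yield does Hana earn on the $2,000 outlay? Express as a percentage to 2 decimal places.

0.93%

Value after one year: 1,980 × (1 + 0.0194/4)^4 = 1,980 × 1.019542 = $2,018.69.
Effective yield on the $2,000 outlay: 2,018.69 / 2,000 − 1 = 0.009346 = 0.93%.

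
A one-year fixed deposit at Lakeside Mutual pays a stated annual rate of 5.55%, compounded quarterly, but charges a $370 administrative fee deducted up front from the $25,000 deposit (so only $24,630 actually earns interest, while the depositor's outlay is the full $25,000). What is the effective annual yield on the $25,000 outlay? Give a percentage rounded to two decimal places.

Value after one year: 24,630 × (1 + 0.0555/4)^4 = 24,630 × 1.056666 = $26,025.68.
Effective yield on the $25,000 outlay: 26,025.68 / 25,000 − 1 = 0.041027 = 4.10%.

4.10%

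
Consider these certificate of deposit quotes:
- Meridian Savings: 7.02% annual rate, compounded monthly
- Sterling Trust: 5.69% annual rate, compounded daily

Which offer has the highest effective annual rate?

Meridian Savings

Meridian Savings: (1 + 0.0702/12)^12 − 1 = 7.250%
Sterling Trust: (1 + 0.0569/365)^365 − 1 = 5.855%
The highest effective annual rate is Meridian Savings at 7.250%.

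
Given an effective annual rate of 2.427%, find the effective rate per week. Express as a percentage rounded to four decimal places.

The per-week rate i satisfies (1 + i)^52 = 1 + 0.02427.
i = 1.02427^(1/52) − 1 = 0.0004613 = 0.0461%.

0.0461%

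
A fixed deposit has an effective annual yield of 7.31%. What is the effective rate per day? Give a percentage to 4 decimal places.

0.0193%

The per-day rate i satisfies (1 + i)^365 = 1 + 0.0731.
i = 1.0731^(1/365) − 1 = 0.0001933 = 0.0193%.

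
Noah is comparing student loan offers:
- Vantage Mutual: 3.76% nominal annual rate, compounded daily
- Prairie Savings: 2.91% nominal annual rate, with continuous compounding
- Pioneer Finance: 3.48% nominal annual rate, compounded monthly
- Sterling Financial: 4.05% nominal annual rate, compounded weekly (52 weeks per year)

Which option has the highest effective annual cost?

Sterling Financial

Vantage Mutual: (1 + 0.0376/365)^365 − 1 = 3.831%
Prairie Savings: e^0.0291 − 1 = 2.953%
Pioneer Finance: (1 + 0.0348/12)^12 − 1 = 3.536%
Sterling Financial: (1 + 0.0405/52)^52 − 1 = 4.131%
The highest effective annual rate is Sterling Financial at 4.131%.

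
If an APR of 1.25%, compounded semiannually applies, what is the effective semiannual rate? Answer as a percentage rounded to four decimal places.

With a nominal annual rate compounded semiannually, the periodic rate is the nominal rate divided by 2.
i = 0.0125 / 2 = 0.0062500 = 0.6250%.

0.6250%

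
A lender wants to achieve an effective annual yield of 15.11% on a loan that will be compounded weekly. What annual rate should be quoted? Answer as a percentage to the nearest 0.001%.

(1 + r/52)^52 − 1 = 0.1511, so 1 + r/52 = 1.1511^(1/52).
r/52 = 0.002710, so r = 0.140909 = 14.091%.

14.091%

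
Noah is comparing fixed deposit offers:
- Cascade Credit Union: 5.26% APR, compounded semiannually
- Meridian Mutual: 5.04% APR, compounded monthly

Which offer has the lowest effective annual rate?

Meridian Mutual

Cascade Credit Union: (1 + 0.0526/2)^2 − 1 = 5.329%
Meridian Mutual: (1 + 0.0504/12)^12 − 1 = 5.158%
The lowest effective annual rate is Meridian Mutual at 5.158%.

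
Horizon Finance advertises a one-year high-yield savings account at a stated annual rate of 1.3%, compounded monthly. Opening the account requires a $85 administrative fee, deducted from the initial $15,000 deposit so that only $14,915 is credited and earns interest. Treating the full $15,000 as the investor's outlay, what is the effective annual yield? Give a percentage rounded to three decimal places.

Value after one year: 14,915 × (1 + 0.013/12)^12 = 14,915 × 1.013078 = $15,110.05.
Effective yield on the $15,000 outlay: 15,110.05 / 15,000 − 1 = 0.007337 = 0.734%.

0.734%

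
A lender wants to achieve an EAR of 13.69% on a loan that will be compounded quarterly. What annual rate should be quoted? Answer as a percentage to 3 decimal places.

(1 + r/4)^4 − 1 = 0.1369, so 1 + r/4 = 1.1369^(1/4).
r/4 = 0.032596, so r = 0.130385 = 13.039%.

13.039%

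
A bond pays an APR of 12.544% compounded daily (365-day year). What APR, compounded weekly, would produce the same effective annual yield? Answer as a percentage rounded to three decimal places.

EAR = (1 + 0.12544/365)^365 − 1 = 0.133623.
Solve (1 + r/52)^52 = 1.133623: r/52 = 1.133623^(1/52) − 1 = 0.002415, so r = 0.125570 = 12.557%.

12.557%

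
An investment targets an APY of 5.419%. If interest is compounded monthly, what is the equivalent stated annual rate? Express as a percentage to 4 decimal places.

(1 + r/12)^12 − 1 = 0.05419, so 1 + r/12 = 1.05419^(1/12).
r/12 = 0.004407, so r = 0.052889 = 5.2889%.

5.2889%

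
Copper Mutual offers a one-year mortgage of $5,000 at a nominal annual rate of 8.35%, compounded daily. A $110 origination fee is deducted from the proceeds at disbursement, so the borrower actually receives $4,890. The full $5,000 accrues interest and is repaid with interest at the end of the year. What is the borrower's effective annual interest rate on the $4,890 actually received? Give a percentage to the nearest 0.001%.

11.153%

Amount owed after one year: 5,000 × (1 + 0.0835/365)^365 = 5,000 × 1.087075 = $5,435.37.
Effective rate on net proceeds: 5,435.37 / 4,890 − 1 = 0.111528 = 11.153%.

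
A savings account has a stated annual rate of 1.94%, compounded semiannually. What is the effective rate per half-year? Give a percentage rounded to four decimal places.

With a nominal annual rate compounded semiannually, the periodic rate is the nominal rate divided by 2.
i = 0.0194 / 2 = 0.0097000 = 0.9700%.

0.9700%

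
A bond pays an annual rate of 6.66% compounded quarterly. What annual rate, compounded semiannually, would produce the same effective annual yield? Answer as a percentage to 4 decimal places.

EAR = (1 + 0.0666/4)^4 − 1 = 0.068282.
Solve (1 + r/2)^2 = 1.068282: r/2 = 1.068282^(1/2) − 1 = 0.033577, so r = 0.067154 = 6.7154%.

6.7154%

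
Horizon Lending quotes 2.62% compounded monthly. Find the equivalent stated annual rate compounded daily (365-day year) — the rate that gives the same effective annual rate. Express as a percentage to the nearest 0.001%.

EAR = (1 + 0.0262/12)^12 − 1 = 0.026517.
Solve (1 + r/365)^365 = 1.026517: r/365 = 1.026517^(1/365) − 1 = 0.000072, so r = 0.026172 = 2.617%.

2.617%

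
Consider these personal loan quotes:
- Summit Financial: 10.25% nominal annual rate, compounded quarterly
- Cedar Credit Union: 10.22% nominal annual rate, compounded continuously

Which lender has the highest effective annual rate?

Summit Financial: (1 + 0.1025/4)^4 − 1 = 10.651%
Cedar Credit Union: e^0.1022 − 1 = 10.760%
The highest effective annual rate is Cedar Credit Union at 10.760%.

Cedar Credit Union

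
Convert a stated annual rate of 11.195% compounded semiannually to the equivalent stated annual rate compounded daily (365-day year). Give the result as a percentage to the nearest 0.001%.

EAR = (1 + 0.11195/2)^2 − 1 = 0.115083.
Solve (1 + r/365)^365 = 1.115083: r/365 = 1.115083^(1/365) − 1 = 0.000298, so r = 0.108945 = 10.895%.

10.895%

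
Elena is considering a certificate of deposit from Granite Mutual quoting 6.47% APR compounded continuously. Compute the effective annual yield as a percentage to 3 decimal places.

With continuous compounding, EAR = e^0.0647 − 1.
e^0.0647 = 1.066839, so EAR = 0.066839 = 6.684%.

6.684%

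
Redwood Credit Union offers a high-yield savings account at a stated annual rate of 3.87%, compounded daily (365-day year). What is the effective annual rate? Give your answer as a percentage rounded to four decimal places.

EAR = (1 + 0.0387/365)^365 − 1.
= 1.039456 − 1 = 3.9456%.

3.9456%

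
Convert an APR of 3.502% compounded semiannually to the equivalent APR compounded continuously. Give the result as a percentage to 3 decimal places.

EAR = (1 + 0.03502/2)^2 − 1 = 0.035327.
Equivalent continuous rate: r = ln(1 + 0.035327) = 0.034717 = 3.472%.

3.472%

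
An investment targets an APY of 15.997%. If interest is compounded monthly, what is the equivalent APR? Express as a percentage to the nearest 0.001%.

(1 + r/12)^12 − 1 = 0.15997, so 1 + r/12 = 1.15997^(1/12).
r/12 = 0.012443, so r = 0.149315 = 14.932%.

14.932%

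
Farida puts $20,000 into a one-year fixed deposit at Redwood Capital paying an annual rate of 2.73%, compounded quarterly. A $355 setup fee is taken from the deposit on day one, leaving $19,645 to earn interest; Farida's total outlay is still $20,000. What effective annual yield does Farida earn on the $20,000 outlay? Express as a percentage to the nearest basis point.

Value after one year: 19,645 × (1 + 0.0273/4)^4 = 19,645 × 1.027581 = $20,186.82.
Effective yield on the $20,000 outlay: 20,186.82 / 20,000 − 1 = 0.009341 = 0.93%.

0.93%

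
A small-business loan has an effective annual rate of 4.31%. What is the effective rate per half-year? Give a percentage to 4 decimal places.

2.1323%

The per-half-year rate i satisfies (1 + i)^2 = 1 + 0.0431.
i = 1.0431^(1/2) − 1 = 0.0213227 = 2.1323%.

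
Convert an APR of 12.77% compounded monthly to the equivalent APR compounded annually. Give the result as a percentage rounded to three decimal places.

EAR = (1 + 0.1277/12)^12 − 1 = 0.135446.
Compounded annually, the equivalent nominal rate is the EAR itself: 13.545%.

13.545%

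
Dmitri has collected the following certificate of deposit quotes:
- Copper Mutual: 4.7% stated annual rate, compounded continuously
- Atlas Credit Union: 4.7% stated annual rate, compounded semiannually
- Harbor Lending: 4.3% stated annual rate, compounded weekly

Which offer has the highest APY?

Copper Mutual: e^0.047 − 1 = 4.812%
Atlas Credit Union: (1 + 0.047/2)^2 − 1 = 4.755%
Harbor Lending: (1 + 0.043/52)^52 − 1 = 4.392%
The highest effective annual rate is Copper Mutual at 4.812%.

Copper Mutual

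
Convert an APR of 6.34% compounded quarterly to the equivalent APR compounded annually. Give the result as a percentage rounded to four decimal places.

EAR = (1 + 0.0634/4)^4 − 1 = 0.064923.
Compounded annually, the equivalent nominal rate is the EAR itself: 6.4923%.

6.4923%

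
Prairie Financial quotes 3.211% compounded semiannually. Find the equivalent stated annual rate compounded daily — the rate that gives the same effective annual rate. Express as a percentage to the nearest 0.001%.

3.186%

EAR = (1 + 0.03211/2)^2 − 1 = 0.032368.
Solve (1 + r/365)^365 = 1.032368: r/365 = 1.032368^(1/365) − 1 = 0.000087, so r = 0.031856 = 3.186%.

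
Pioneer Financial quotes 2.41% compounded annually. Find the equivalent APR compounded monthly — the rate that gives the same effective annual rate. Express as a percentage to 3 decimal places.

2.384%

Compounded annually, EAR = nominal = 0.024100.
Solve (1 + r/12)^12 = 1.024100: r/12 = 1.024100^(1/12) − 1 = 0.001986, so r = 0.023838 = 2.384%.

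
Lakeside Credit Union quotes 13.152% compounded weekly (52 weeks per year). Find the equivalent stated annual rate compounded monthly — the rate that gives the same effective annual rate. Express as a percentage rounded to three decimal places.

EAR = (1 + 0.13152/52)^52 − 1 = 0.140371.
Solve (1 + r/12)^12 = 1.140371: r/12 = 1.140371^(1/12) − 1 = 0.011006, so r = 0.132075 = 13.208%.

13.208%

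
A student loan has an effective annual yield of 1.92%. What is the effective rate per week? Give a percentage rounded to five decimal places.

0.03658%

The per-week rate i satisfies (1 + i)^52 = 1 + 0.0192.
i = 1.0192^(1/52) − 1 = 0.0003658 = 0.03658%.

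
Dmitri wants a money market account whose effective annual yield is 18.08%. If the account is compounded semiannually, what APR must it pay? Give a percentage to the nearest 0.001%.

17.329%

(1 + r/2)^2 − 1 = 0.1808, so 1 + r/2 = 1.1808^(1/2).
r/2 = 0.086646, so r = 0.173292 = 17.329%.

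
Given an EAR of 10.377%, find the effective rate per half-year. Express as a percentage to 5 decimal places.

5.06046%

The per-half-year rate i satisfies (1 + i)^2 = 1 + 0.10377.
i = 1.10377^(1/2) − 1 = 0.0506046 = 5.06046%.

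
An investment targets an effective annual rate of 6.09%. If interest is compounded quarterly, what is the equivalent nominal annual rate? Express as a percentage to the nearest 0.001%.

(1 + r/4)^4 − 1 = 0.0609, so 1 + r/4 = 1.0609^(1/4).
r/4 = 0.014889, so r = 0.059557 = 5.956%.

5.956%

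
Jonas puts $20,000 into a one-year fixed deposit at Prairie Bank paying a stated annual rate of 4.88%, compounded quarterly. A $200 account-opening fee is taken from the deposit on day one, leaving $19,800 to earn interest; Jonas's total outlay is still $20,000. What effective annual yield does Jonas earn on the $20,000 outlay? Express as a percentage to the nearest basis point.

Value after one year: 19,800 × (1 + 0.0488/4)^4 = 19,800 × 1.049700 = $20,784.07.
Effective yield on the $20,000 outlay: 20,784.07 / 20,000 − 1 = 0.039203 = 3.92%.

3.92%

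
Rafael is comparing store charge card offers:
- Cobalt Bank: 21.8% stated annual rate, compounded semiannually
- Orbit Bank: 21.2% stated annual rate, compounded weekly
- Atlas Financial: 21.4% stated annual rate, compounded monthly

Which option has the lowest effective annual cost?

Cobalt Bank

Cobalt Bank: (1 + 0.218/2)^2 − 1 = 22.988%
Orbit Bank: (1 + 0.212/52)^52 − 1 = 23.562%
Atlas Financial: (1 + 0.214/12)^12 − 1 = 23.629%
The lowest effective annual rate is Cobalt Bank at 22.988%.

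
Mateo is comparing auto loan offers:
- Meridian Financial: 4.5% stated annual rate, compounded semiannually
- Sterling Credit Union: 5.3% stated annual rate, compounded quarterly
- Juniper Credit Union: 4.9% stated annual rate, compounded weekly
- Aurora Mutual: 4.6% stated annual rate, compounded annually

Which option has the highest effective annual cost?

Sterling Credit Union

Meridian Financial: (1 + 0.045/2)^2 − 1 = 4.551%
Sterling Credit Union: (1 + 0.053/4)^4 − 1 = 5.406%
Juniper Credit Union: (1 + 0.049/52)^52 − 1 = 5.020%
Aurora Mutual: compounded annually, EAR = 4.600%
The highest effective annual rate is Sterling Credit Union at 5.406%.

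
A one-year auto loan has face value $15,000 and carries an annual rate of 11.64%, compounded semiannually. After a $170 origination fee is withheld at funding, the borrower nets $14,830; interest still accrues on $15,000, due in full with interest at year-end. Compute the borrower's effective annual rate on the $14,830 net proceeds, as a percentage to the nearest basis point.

Amount owed after one year: 15,000 × (1 + 0.1164/2)^2 = 15,000 × 1.119787 = $16,796.81.
Effective rate on net proceeds: 16,796.81 / 14,830 − 1 = 0.132624 = 13.26%.

13.26%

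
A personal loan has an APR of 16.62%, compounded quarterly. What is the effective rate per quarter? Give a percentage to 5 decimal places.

With a nominal annual rate compounded quarterly, the periodic rate is the nominal rate divided by 4.
i = 0.1662 / 4 = 0.0415500 = 4.15500%.

4.15500%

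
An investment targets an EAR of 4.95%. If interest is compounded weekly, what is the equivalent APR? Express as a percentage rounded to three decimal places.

(1 + r/52)^52 − 1 = 0.0495, so 1 + r/52 = 1.0495^(1/52).
r/52 = 0.000930, so r = 0.048336 = 4.834%.

4.834%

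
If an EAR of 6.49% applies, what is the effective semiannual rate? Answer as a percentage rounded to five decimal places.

The per-half-year rate i satisfies (1 + i)^2 = 1 + 0.0649.
i = 1.0649^(1/2) − 1 = 0.0319399 = 3.19399%.

3.19399%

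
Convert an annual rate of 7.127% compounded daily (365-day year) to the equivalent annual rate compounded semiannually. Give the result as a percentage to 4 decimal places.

7.2548%

EAR = (1 + 0.07127/365)^365 − 1 = 0.073864.
Solve (1 + r/2)^2 = 1.073864: r/2 = 1.073864^(1/2) − 1 = 0.036274, so r = 0.072548 = 7.2548%.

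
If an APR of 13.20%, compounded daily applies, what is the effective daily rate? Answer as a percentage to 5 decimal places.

0.03616%

With a nominal annual rate compounded daily, the periodic rate is the nominal rate divided by 365.
i = 0.1320 / 365 = 0.0003616 = 0.03616%.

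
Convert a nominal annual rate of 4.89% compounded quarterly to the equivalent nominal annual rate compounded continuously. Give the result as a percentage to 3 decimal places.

4.860%

EAR = (1 + 0.0489/4)^4 − 1 = 0.049804.
Equivalent continuous rate: r = ln(1 + 0.049804) = 0.048604 = 4.860%.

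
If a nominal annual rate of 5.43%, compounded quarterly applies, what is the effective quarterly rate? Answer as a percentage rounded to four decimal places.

1.3575%

With a nominal annual rate compounded quarterly, the periodic rate is the nominal rate divided by 4.
i = 0.0543 / 4 = 0.0135750 = 1.3575%.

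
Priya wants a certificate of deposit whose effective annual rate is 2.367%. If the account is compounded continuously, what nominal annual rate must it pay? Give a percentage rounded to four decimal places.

2.3394%

Continuous: nominal r satisfies e^r − 1 = 0.02367.
r = ln(1 + 0.02367) = ln(1.02367) = 0.023394 = 2.3394%.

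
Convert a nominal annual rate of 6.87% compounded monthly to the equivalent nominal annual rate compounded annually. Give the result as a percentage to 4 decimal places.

7.0905%

EAR = (1 + 0.0687/12)^12 − 1 = 0.070905.
Compounded annually, the equivalent nominal rate is the EAR itself: 7.0905%.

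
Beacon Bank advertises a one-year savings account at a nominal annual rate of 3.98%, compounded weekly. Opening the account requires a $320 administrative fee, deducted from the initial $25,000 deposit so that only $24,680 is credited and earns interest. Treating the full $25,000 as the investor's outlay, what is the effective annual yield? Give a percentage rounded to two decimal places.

2.73%

Value after one year: 24,680 × (1 + 0.0398/52)^52 = 24,680 × 1.040587 = $25,681.68.
Effective yield on the $25,000 outlay: 25,681.68 / 25,000 − 1 = 0.027267 = 2.73%.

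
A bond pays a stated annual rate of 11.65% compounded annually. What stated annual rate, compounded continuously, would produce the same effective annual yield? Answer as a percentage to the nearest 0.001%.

11.020%

Compounded annually, EAR = nominal = 0.116500.
Equivalent continuous rate: r = ln(1 + 0.116500) = 0.110199 = 11.020%.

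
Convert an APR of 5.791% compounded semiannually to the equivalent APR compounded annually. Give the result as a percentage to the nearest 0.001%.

5.875%

EAR = (1 + 0.05791/2)^2 − 1 = 0.058748.
Compounded annually, the equivalent nominal rate is the EAR itself: 5.875%.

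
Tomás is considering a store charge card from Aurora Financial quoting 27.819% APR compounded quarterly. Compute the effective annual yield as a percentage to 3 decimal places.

30.858%

EAR = (1 + 0.27819/4)^4 − 1.
= (1 + 0.069547)^4 − 1 = 1.308580 − 1 = 30.858%.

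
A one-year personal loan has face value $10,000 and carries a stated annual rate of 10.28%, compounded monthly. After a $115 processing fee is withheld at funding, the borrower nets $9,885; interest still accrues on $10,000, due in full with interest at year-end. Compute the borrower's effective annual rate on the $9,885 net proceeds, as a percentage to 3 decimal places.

12.067%

Amount owed after one year: 10,000 × (1 + 0.1028/12)^12 = 10,000 × 1.107785 = $11,077.85.
Effective rate on net proceeds: 11,077.85 / 9,885 − 1 = 0.120672 = 12.067%.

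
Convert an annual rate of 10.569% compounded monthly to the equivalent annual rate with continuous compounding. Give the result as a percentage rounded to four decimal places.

10.5227%

EAR = (1 + 0.10569/12)^12 − 1 = 0.110963.
Equivalent continuous rate: r = ln(1 + 0.110963) = 0.105227 = 10.5227%.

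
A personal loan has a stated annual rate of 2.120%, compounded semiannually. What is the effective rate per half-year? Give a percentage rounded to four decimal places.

With a nominal annual rate compounded semiannually, the periodic rate is the nominal rate divided by 2.
i = 0.02120 / 2 = 0.0106000 = 1.0600%.

1.0600%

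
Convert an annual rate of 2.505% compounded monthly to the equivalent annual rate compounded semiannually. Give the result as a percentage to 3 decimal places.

EAR = (1 + 0.02505/12)^12 − 1 = 0.025340.
Solve (1 + r/2)^2 = 1.025340: r/2 = 1.025340^(1/2) − 1 = 0.012591, so r = 0.025181 = 2.518%.

2.518%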